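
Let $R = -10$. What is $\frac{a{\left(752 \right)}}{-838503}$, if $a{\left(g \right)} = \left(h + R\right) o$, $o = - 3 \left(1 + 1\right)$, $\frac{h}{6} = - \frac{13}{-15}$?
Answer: $- \frac{16}{465835} \approx -3.4347 \cdot 10^{-5}$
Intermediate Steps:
$h = \frac{26}{5}$ ($h = 6 \left(- \frac{13}{-15}\right) = 6 \left(\left(-13\right) \left(- \frac{1}{15}\right)\right) = 6 \cdot \frac{13}{15} = \frac{26}{5} \approx 5.2$)
$o = -6$ ($o = \left(-3\right) 2 = -6$)
$a{\left(g \right)} = \frac{144}{5}$ ($a{\left(g \right)} = \left(\frac{26}{5} - 10\right) \left(-6\right) = \left(- \frac{24}{5}\right) \left(-6\right) = \frac{144}{5}$)
$\frac{a{\left(752 \right)}}{-838503} = \frac{144}{5 \left(-838503\right)} = \frac{144}{5} \left(- \frac{1}{838503}\right) = - \frac{16}{465835}$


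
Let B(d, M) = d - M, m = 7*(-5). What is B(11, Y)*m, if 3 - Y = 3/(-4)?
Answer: -1015/4 ≈ -253.75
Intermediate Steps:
m = -35
Y = 15/4 (Y = 3 - 3/(-4) = 3 - 3*(-1)/4 = 3 - 1*(-¾) = 3 + ¾ = 15/4 ≈ 3.7500)
B(11, Y)*m = (11 - 1*15/4)*(-35) = (11 - 15/4)*(-35) = (29/4)*(-35) = -1015/4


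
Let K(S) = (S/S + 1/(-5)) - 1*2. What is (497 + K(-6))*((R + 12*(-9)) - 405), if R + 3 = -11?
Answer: -1306433/5 ≈ -2.6129e+5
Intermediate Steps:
R = -14 (R = -3 - 11 = -14)
K(S) = -6/5 (K(S) = (1 + 1*(-⅕)) - 2 = (1 - ⅕) - 2 = ⅘ - 2 = -6/5)
(497 + K(-6))*((R + 12*(-9)) - 405) = (497 - 6/5)*((-14 + 12*(-9)) - 405) = 2479*((-14 - 108) - 405)/5 = 2479*(-122 - 405)/5 = (2479/5)*(-527) = -1306433/5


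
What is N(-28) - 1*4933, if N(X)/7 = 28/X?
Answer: -4940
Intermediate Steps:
N(X) = 196/X (N(X) = 7*(28/X) = 196/X)
N(-28) - 1*4933 = 196/(-28) - 1*4933 = 196*(-1/28) - 4933 = -7 - 4933 = -4940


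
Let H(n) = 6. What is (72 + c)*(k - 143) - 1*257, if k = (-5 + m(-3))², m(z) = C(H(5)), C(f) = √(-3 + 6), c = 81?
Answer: -17852 - 1530*√3 ≈ -20502.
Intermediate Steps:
C(f) = √3
m(z) = √3
k = (-5 + √3)² ≈ 10.679
(72 + c)*(k - 143) - 1*257 = (72 + 81)*((5 - √3)² - 143) - 1*257 = 153*(-143 + (5 - √3)²) - 257 = (-21879 + 153*(5 - √3)²) - 257 = -22136 + 153*(5 - √3)²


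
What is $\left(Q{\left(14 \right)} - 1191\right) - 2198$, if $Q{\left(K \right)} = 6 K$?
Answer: $-3305$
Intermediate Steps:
$\left(Q{\left(14 \right)} - 1191\right) - 2198 = \left(6 \cdot 14 - 1191\right) - 2198 = \left(84 - 1191\right) - 2198 = -1107 - 2198 = -3305$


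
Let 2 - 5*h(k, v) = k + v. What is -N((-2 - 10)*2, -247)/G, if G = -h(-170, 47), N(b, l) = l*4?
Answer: -988/25 ≈ -39.520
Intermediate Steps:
N(b, l) = 4*l
h(k, v) = 2/5 - k/5 - v/5 (h(k, v) = 2/5 - (k + v)/5 = 2/5 + (-k/5 - v/5) = 2/5 - k/5 - v/5)
G = -25 (G = -(2/5 - 1/5*(-170) - 1/5*47) = -(2/5 + 34 - 47/5) = -1*25 = -25)
-N((-2 - 10)*2, -247)/G = -4*(-247)/(-25) = -(-988)*(-1)/25 = -1*988/25 = -988/25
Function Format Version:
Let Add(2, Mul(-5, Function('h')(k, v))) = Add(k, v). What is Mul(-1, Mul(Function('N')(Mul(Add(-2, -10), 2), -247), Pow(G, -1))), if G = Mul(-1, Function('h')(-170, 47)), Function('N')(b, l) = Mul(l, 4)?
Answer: Rational(-988, 25) ≈ -39.520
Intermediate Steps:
Function('N')(b, l) = Mul(4, l)
Function('h')(k, v) = Add(Rational(2, 5), Mul(Rational(-1, 5), k), Mul(Rational(-1, 5), v)) (Function('h')(k, v) = Add(Rational(2, 5), Mul(Rational(-1, 5), Add(k, v))) = Add(Rational(2, 5), Add(Mul(Rational(-1, 5), k), Mul(Rational(-1, 5), v))) = Add(Rational(2, 5), Mul(Rational(-1, 5), k), Mul(Rational(-1, 5), v)))
G = -25 (G = Mul(-1, Add(Rational(2, 5), Mul(Rational(-1, 5), -170), Mul(Rational(-1, 5), 47))) = Mul(-1, Add(Rational(2, 5), 34, Rational(-47, 5))) = Mul(-1, 25) = -25)
Mul(-1, Mul(Function('N')(Mul(Add(-2, -10), 2), -247), Pow(G, -1))) = Mul(-1, Mul(Mul(4, -247), Pow(-25, -1))) = Mul(-1, Mul(-988, Rational(-1, 25))) = Mul(-1, Rational(988, 25)) = Rational(-988, 25)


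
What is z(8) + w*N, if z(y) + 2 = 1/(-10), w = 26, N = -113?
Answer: -29401/10 ≈ -2940.1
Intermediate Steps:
z(y) = -21/10 (z(y) = -2 + 1/(-10) = -2 - 1/10 = -21/10)
z(8) + w*N = -21/10 + 26*(-113) = -21/10 - 2938 = -29401/10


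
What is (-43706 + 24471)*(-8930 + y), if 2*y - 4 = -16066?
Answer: 326244835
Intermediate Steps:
y = -8031 (y = 2 + (1/2)*(-16066) = 2 - 8033 = -8031)
(-43706 + 24471)*(-8930 + y) = (-43706 + 24471)*(-8930 - 8031) = -19235*(-16961) = 326244835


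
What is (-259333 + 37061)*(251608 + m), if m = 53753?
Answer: -67873200192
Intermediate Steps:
(-259333 + 37061)*(251608 + m) = (-259333 + 37061)*(251608 + 53753) = -222272*305361 = -67873200192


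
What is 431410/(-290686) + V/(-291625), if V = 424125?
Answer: -996388564/339085219 ≈ -2.9385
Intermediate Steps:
431410/(-290686) + V/(-291625) = 431410/(-290686) + 424125/(-291625) = 431410*(-1/290686) + 424125*(-1/291625) = -215705/145343 - 3393/2333 = -996388564/339085219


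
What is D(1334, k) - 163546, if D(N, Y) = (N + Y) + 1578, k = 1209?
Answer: -159425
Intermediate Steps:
D(N, Y) = 1578 + N + Y
D(1334, k) - 163546 = (1578 + 1334 + 1209) - 163546 = 4121 - 163546 = -159425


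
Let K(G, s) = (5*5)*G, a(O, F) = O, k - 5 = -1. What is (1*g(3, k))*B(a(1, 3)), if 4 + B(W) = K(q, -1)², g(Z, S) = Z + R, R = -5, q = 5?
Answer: -31242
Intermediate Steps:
k = 4 (k = 5 - 1 = 4)
g(Z, S) = -5 + Z (g(Z, S) = Z - 5 = -5 + Z)
K(G, s) = 25*G
B(W) = 15621 (B(W) = -4 + (25*5)² = -4 + 125² = -4 + 15625 = 15621)
(1*g(3, k))*B(a(1, 3)) = (1*(-5 + 3))*15621 = (1*(-2))*15621 = -2*15621 = -31242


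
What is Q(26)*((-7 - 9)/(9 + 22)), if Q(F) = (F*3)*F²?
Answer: -843648/31 ≈ -27214.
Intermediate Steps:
Q(F) = 3*F³ (Q(F) = (3*F)*F² = 3*F³)
Q(26)*((-7 - 9)/(9 + 22)) = (3*26³)*((-7 - 9)/(9 + 22)) = (3*17576)*(-16/31) = 52728*(-16*1/31) = 52728*(-16/31) = -843648/31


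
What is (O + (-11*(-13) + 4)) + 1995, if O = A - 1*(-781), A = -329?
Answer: 2594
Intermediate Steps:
O = 452 (O = -329 - 1*(-781) = -329 + 781 = 452)
(O + (-11*(-13) + 4)) + 1995 = (452 + (-11*(-13) + 4)) + 1995 = (452 + (143 + 4)) + 1995 = (452 + 147) + 1995 = 599 + 1995 = 2594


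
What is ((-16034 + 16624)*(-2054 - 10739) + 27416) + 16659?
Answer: -7503795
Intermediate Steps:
((-16034 + 16624)*(-2054 - 10739) + 27416) + 16659 = (590*(-12793) + 27416) + 16659 = (-7547870 + 27416) + 16659 = -7520454 + 16659 = -7503795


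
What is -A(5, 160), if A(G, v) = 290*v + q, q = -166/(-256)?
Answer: -5939283/128 ≈ -46401.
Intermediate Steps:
q = 83/128 (q = -166*(-1/256) = 83/128 ≈ 0.64844)
A(G, v) = 83/128 + 290*v (A(G, v) = 290*v + 83/128 = 83/128 + 290*v)
-A(5, 160) = -(83/128 + 290*160) = -(83/128 + 46400) = -1*5939283/128 = -5939283/128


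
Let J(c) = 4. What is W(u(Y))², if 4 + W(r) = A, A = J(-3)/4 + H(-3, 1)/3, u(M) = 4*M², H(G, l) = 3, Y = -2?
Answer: 4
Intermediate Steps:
A = 2 (A = 4/4 + 3/3 = 4*(¼) + 3*(⅓) = 1 + 1 = 2)
W(r) = -2 (W(r) = -4 + 2 = -2)
W(u(Y))² = (-2)² = 4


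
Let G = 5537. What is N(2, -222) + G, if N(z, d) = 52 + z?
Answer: 5591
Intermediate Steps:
N(2, -222) + G = (52 + 2) + 5537 = 54 + 5537 = 5591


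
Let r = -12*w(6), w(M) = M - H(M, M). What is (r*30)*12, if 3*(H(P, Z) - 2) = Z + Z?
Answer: 0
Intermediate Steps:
H(P, Z) = 2 + 2*Z/3 (H(P, Z) = 2 + (Z + Z)/3 = 2 + (2*Z)/3 = 2 + 2*Z/3)
w(M) = -2 + M/3 (w(M) = M - (2 + 2*M/3) = M + (-2 - 2*M/3) = -2 + M/3)
r = 0 (r = -12*(-2 + (1/3)*6) = -12*(-2 + 2) = -12*0 = 0)
(r*30)*12 = (0*30)*12 = 0*12 = 0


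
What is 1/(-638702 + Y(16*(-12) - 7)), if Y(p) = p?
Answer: -1/638901 ≈ -1.5652e-6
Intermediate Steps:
1/(-638702 + Y(16*(-12) - 7)) = 1/(-638702 + (16*(-12) - 7)) = 1/(-638702 + (-192 - 7)) = 1/(-638702 - 199) = 1/(-638901) = -1/638901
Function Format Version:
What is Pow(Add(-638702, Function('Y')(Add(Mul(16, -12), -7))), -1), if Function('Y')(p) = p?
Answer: Rational(-1, 638901) ≈ -1.5652e-6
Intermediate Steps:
Pow(Add(-638702, Function('Y')(Add(Mul(16, -12), -7))), -1) = Pow(Add(-638702, Add(Mul(16, -12), -7)), -1) = Pow(Add(-638702, Add(-192, -7)), -1) = Pow(Add(-638702, -199), -1) = Pow(-638901, -1) = Rational(-1, 638901)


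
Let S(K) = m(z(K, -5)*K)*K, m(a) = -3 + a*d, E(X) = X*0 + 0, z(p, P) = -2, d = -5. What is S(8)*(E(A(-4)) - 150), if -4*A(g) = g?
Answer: -92400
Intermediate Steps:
A(g) = -g/4
E(X) = 0 (E(X) = 0 + 0 = 0)
m(a) = -3 - 5*a (m(a) = -3 + a*(-5) = -3 - 5*a)
S(K) = K*(-3 + 10*K) (S(K) = (-3 - (-10)*K)*K = (-3 + 10*K)*K = K*(-3 + 10*K))
S(8)*(E(A(-4)) - 150) = (8*(-3 + 10*8))*(0 - 150) = (8*(-3 + 80))*(-150) = (8*77)*(-150) = 616*(-150) = -92400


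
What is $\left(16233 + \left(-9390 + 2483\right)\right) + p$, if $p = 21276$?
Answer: $30602$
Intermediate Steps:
$\left(16233 + \left(-9390 + 2483\right)\right) + p = \left(16233 + \left(-9390 + 2483\right)\right) + 21276 = \left(16233 - 6907\right) + 21276 = 9326 + 21276 = 30602$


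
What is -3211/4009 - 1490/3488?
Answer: -451931/367984 ≈ -1.2281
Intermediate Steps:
-3211/4009 - 1490/3488 = -3211*1/4009 - 1490*1/3488 = -169/211 - 745/1744 = -451931/367984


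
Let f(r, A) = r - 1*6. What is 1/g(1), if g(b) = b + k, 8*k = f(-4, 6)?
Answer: -4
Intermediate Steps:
f(r, A) = -6 + r (f(r, A) = r - 6 = -6 + r)
k = -5/4 (k = (-6 - 4)/8 = (⅛)*(-10) = -5/4 ≈ -1.2500)
g(b) = -5/4 + b (g(b) = b - 5/4 = -5/4 + b)
1/g(1) = 1/(-5/4 + 1) = 1/(-¼) = -4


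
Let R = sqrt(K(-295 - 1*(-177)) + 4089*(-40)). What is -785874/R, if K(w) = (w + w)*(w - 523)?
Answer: 392937*I*sqrt(3071)/3071 ≈ 7090.6*I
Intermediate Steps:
K(w) = 2*w*(-523 + w) (K(w) = (2*w)*(-523 + w) = 2*w*(-523 + w))
R = 2*I*sqrt(3071) (R = sqrt(2*(-295 - 1*(-177))*(-523 + (-295 - 1*(-177))) + 4089*(-40)) = sqrt(2*(-295 + 177)*(-523 + (-295 + 177)) - 163560) = sqrt(2*(-118)*(-523 - 118) - 163560) = sqrt(2*(-118)*(-641) - 163560) = sqrt(151276 - 163560) = sqrt(-12284) = 2*I*sqrt(3071) ≈ 110.83*I)
-785874/R = -785874*(-I*sqrt(3071)/6142) = -(-392937)*I*sqrt(3071)/3071 = 392937*I*sqrt(3071)/3071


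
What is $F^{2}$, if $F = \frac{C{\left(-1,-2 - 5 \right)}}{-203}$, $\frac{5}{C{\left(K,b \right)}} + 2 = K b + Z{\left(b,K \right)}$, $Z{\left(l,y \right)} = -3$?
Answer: $\frac{25}{164836} \approx 0.00015167$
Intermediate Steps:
$C{\left(K,b \right)} = \frac{5}{-5 + K b}$ ($C{\left(K,b \right)} = \frac{5}{-2 + \left(K b - 3\right)} = \frac{5}{-2 + \left(-3 + K b\right)} = \frac{5}{-5 + K b}$)
$F = - \frac{5}{406}$ ($F = \frac{5 \frac{1}{-5 - \left(-2 - 5\right)}}{-203} = \frac{5}{-5 - \left(-2 - 5\right)} \left(- \frac{1}{203}\right) = \frac{5}{-5 - -7} \left(- \frac{1}{203}\right) = \frac{5}{-5 + 7} \left(- \frac{1}{203}\right) = \frac{5}{2} \left(- \frac{1}{203}\right) = - \frac{5}{406} \approx -0.012315$)
$F^{2} = \left(- \frac{5}{406}\right)^{2} = \frac{25}{164836}$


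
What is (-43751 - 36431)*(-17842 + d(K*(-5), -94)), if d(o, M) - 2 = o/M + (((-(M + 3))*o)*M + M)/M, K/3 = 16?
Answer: 3181336858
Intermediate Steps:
K = 48 (K = 3*16 = 48)
d(o, M) = 2 + o/M + (M + M*o*(-3 - M))/M (d(o, M) = 2 + (o/M + (((-(M + 3))*o)*M + M)/M) = 2 + (o/M + (((-(3 + M))*o)*M + M)/M) = 2 + (o/M + (((-3 - M)*o)*M + M)/M) = 2 + (o/M + ((o*(-3 - M))*M + M)/M) = 2 + (o/M + (M*o*(-3 - M) + M)/M) = 2 + (o/M + (M + M*o*(-3 - M))/M) = 2 + o/M + (M + M*o*(-3 - M))/M)
(-43751 - 36431)*(-17842 + d(K*(-5), -94)) = (-43751 - 36431)*(-17842 + (3 - 144*(-5) + (48*(-5))/(-94) - 1*(-94)*48*(-5))) = -80182*(-17842 + (3 - 3*(-240) - 240*(-1/94) - 1*(-94)*(-240))) = -80182*(-17842 + (3 + 720 + 120/47 - 22560)) = -80182*(-17842 - 1026219/47) = -80182*(-1864793/47) = 3181336858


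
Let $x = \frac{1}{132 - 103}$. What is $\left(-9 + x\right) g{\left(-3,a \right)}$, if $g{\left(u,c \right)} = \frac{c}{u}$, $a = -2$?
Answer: $- \frac{520}{87} \approx -5.977$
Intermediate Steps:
$x = \frac{1}{29} \approx 0.034483$
$\left(-9 + x\right) g{\left(-3,a \right)} = \left(-9 + \frac{1}{29}\right) \left(- \frac{2}{-3}\right) = - \frac{260 \left(\left(-2\right) \left(- \frac{1}{3}\right)\right)}{29} = \left(- \frac{260}{29}\right) \frac{2}{3} = - \frac{520}{87}$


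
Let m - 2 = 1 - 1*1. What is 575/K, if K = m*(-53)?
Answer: -575/106 ≈ -5.4245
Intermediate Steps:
m = 2 (m = 2 + (1 - 1*1) = 2 + (1 - 1) = 2 + 0 = 2)
K = -106 (K = 2*(-53) = -106)
575/K = 575/(-106) = 575*(-1/106) = -575/106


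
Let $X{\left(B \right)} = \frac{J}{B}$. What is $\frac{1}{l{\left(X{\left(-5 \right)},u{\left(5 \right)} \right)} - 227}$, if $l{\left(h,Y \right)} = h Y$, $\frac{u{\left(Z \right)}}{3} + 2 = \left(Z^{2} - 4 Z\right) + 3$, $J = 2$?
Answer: $- \frac{5}{1171} \approx -0.0042699$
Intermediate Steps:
$u{\left(Z \right)} = 3 - 12 Z + 3 Z^{2}$ ($u{\left(Z \right)} = -6 + 3 \left(\left(Z^{2} - 4 Z\right) + 3\right) = -6 + 3 \left(3 + Z^{2} - 4 Z\right) = -6 + \left(9 - 12 Z + 3 Z^{2}\right) = 3 - 12 Z + 3 Z^{2}$)
$X{\left(B \right)} = \frac{2}{B}$
$l{\left(h,Y \right)} = Y h$
$\frac{1}{l{\left(X{\left(-5 \right)},u{\left(5 \right)} \right)} - 227} = \frac{1}{\left(3 - 60 + 3 \cdot 5^{2}\right) \frac{2}{-5} - 227} = \frac{1}{\left(3 - 60 + 3 \cdot 25\right) 2 \left(- \frac{1}{5}\right) - 227} = \frac{1}{\left(3 - 60 + 75\right) \left(- \frac{2}{5}\right) - 227} = \frac{1}{18 \left(- \frac{2}{5}\right) - 227} = \frac{1}{- \frac{36}{5} - 227} = \frac{1}{- \frac{1171}{5}} = - \frac{5}{1171}$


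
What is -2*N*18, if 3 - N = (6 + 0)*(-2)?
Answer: -540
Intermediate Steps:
N = 15 (N = 3 - (6 + 0)*(-2) = 3 - 6*(-2) = 3 - 1*(-12) = 3 + 12 = 15)
-2*N*18 = -2*15*18 = -30*18 = -540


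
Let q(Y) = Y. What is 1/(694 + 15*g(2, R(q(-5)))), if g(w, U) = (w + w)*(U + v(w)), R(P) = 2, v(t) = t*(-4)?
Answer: 1/334 ≈ 0.0029940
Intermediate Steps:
v(t) = -4*t
g(w, U) = 2*w*(U - 4*w) (g(w, U) = (w + w)*(U - 4*w) = (2*w)*(U - 4*w) = 2*w*(U - 4*w))
1/(694 + 15*g(2, R(q(-5)))) = 1/(694 + 15*(2*2*(2 - 4*2))) = 1/(694 + 15*(2*2*(2 - 8))) = 1/(694 + 15*(2*2*(-6))) = 1/(694 + 15*(-24)) = 1/(694 - 360) = 1/334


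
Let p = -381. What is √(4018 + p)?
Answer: √3637 ≈ 60.308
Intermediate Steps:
√(4018 + p) = √(4018 - 381) = √3637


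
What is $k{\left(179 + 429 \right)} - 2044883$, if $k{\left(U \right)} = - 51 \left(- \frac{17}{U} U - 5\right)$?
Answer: $-2043761$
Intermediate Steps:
$k{\left(U \right)} = 1122$ ($k{\left(U \right)} = - 51 \left(-17 - 5\right) = \left(-51\right) \left(-22\right) = 1122$)
$k{\left(179 + 429 \right)} - 2044883 = 1122 - 2044883 = -2043761$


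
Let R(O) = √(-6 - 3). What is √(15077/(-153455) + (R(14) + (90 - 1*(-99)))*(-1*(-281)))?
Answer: √(1250631628319690 + 19851332412075*I)/153455 ≈ 230.46 + 1.8289*I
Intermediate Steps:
R(O) = 3*I (R(O) = √(-9) = 3*I)
√(15077/(-153455) + (R(14) + (90 - 1*(-99)))*(-1*(-281))) = √(15077/(-153455) + (3*I + (90 - 1*(-99)))*(-1*(-281))) = √(15077*(-1/153455) + (3*I + (90 + 99))*281) = √(-15077/153455 + (3*I + 189)*281) = √(-15077/153455 + (189 + 3*I)*281) = √(-15077/153455 + (53109 + 843*I)) = √(8149826518/153455 + 843*I)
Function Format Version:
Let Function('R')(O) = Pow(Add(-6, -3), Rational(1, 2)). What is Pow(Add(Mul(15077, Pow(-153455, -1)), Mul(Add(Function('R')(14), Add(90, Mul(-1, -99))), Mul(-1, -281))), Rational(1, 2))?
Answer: Mul(Rational(1, 153455), Pow(Add(1250631628319690, Mul(19851332412075, I)), Rational(1, 2))) ≈ Add(230.46, Mul(1.8289, I))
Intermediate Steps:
Function('R')(O) = Mul(3, I) (Function('R')(O) = Pow(-9, Rational(1, 2)) = Mul(3, I))
Pow(Add(Mul(15077, Pow(-153455, -1)), Mul(Add(Function('R')(14), Add(90, Mul(-1, -99))), Mul(-1, -281))), Rational(1, 2)) = Pow(Add(Mul(15077, Pow(-153455, -1)), Mul(Add(Mul(3, I), Add(90, Mul(-1, -99))), Mul(-1, -281))), Rational(1, 2)) = Pow(Add(Mul(15077, Rational(-1, 153455)), Mul(Add(Mul(3, I), Add(90, 99)), 281)), Rational(1, 2)) = Pow(Add(Rational(-15077, 153455), Mul(Add(Mul(3, I), 189), 281)), Rational(1, 2)) = Pow(Add(Rational(-15077, 153455), Mul(Add(189, Mul(3, I)), 281)), Rational(1, 2)) = Pow(Add(Rational(-15077, 153455), Add(53109, Mul(843, I))), Rational(1, 2)) = Pow(Add(Rational(8149826518, 153455), Mul(843, I)), Rational(1, 2))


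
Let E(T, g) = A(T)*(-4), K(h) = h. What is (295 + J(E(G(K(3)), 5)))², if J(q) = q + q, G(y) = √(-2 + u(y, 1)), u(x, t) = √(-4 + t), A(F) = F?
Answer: (295 - 8*√(-2 + I*√3))² ≈ 84215.0 - 7082.9*I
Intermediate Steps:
G(y) = √(-2 + I*√3) (G(y) = √(-2 + √(-4 + 1)) = √(-2 + √(-3)) = √(-2 + I*√3))
E(T, g) = -4*T (E(T, g) = T*(-4) = -4*T)
J(q) = 2*q
(295 + J(E(G(K(3)), 5)))² = (295 + 2*(-4*√(-2 + I*√3)))² = (295 - 8*√(-2 + I*√3))²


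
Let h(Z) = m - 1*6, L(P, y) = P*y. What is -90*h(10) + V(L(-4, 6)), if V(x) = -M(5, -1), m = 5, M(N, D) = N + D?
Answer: 86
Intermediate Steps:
M(N, D) = D + N
V(x) = -4 (V(x) = -(-1 + 5) = -1*4 = -4)
h(Z) = -1 (h(Z) = 5 - 1*6 = 5 - 6 = -1)
-90*h(10) + V(L(-4, 6)) = -90*(-1) - 4 = 90 - 4 = 86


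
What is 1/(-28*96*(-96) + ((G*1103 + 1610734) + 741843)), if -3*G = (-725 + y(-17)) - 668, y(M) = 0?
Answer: 3/9368354 ≈ 3.2023e-7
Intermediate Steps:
G = 1393/3 (G = -((-725 + 0) - 668)/3 = -(-725 - 668)/3 = -⅓*(-1393) = 1393/3 ≈ 464.33)
1/(-28*96*(-96) + ((G*1103 + 1610734) + 741843)) = 1/(-28*96*(-96) + (((1393/3)*1103 + 1610734) + 741843)) = 1/(-2688*(-96) + ((1536479/3 + 1610734) + 741843)) = 1/(258048 + (6368681/3 + 741843)) = 1/(258048 + 8594210/3) = 1/(9368354/3) = 3/9368354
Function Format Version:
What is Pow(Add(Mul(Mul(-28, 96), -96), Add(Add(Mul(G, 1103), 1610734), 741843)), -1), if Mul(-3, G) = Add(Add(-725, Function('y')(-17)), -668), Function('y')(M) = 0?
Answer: Rational(3, 9368354) ≈ 3.2023e-7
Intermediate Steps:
G = Rational(1393, 3) (G = Mul(Rational(-1, 3), Add(Add(-725, 0), -668)) = Mul(Rational(-1, 3), Add(-725, -668)) = Mul(Rational(-1, 3), -1393) = Rational(1393, 3) ≈ 464.33)
Pow(Add(Mul(Mul(-28, 96), -96), Add(Add(Mul(G, 1103), 1610734), 741843)), -1) = Pow(Add(Mul(Mul(-28, 96), -96), Add(Add(Mul(Rational(1393, 3), 1103), 1610734), 741843)), -1) = Pow(Add(Mul(-2688, -96), Add(Add(Rational(1536479, 3), 1610734), 741843)), -1) = Pow(Add(258048, Add(Rational(6368681, 3), 741843)), -1) = Pow(Add(258048, Rational(8594210, 3)), -1) = Pow(Rational(9368354, 3), -1) = Rational(3, 9368354)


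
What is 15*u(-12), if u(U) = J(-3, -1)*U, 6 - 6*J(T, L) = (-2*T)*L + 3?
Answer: -270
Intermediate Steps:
J(T, L) = 1/2 + L*T/3 (J(T, L) = 1 - ((-2*T)*L + 3)/6 = 1 - (-2*L*T + 3)/6 = 1 - (3 - 2*L*T)/6 = 1 + (-1/2 + L*T/3) = 1/2 + L*T/3)
u(U) = 3*U/2 (u(U) = (1/2 + (1/3)*(-1)*(-3))*U = (1/2 + 1)*U = 3*U/2)
15*u(-12) = 15*((3/2)*(-12)) = 15*(-18) = -270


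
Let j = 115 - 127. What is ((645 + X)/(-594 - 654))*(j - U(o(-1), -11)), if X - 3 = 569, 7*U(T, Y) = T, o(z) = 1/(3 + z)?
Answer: 15821/1344 ≈ 11.772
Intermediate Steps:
U(T, Y) = T/7
j = -12
X = 572 (X = 3 + 569 = 572)
((645 + X)/(-594 - 654))*(j - U(o(-1), -11)) = ((645 + 572)/(-594 - 654))*(-12 - 1/(7*(3 - 1))) = (1217/(-1248))*(-12 - 1/(7*2)) = (1217*(-1/1248))*(-12 - 1/(7*2)) = -1217*(-12 - 1*1/14)/1248 = -1217*(-12 - 1/14)/1248 = -1217/1248*(-169/14) = 15821/1344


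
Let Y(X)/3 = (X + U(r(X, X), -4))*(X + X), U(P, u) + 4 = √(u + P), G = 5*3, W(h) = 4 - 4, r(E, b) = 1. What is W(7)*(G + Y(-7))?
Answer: 0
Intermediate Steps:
W(h) = 0
G = 15
U(P, u) = -4 + √(P + u) (U(P, u) = -4 + √(u + P) = -4 + √(P + u))
Y(X) = 6*X*(-4 + X + I*√3) (Y(X) = 3*((X + (-4 + √(1 - 4)))*(X + X)) = 3*((X + (-4 + √(-3)))*(2*X)) = 3*((X + (-4 + I*√3))*(2*X)) = 3*((-4 + X + I*√3)*(2*X)) = 3*(2*X*(-4 + X + I*√3)) = 6*X*(-4 + X + I*√3))
W(7)*(G + Y(-7)) = 0*(15 + 6*(-7)*(-4 - 7 + I*√3)) = 0*(15 + 6*(-7)*(-11 + I*√3)) = 0*(15 + (462 - 42*I*√3)) = 0*(477 - 42*I*√3) = 0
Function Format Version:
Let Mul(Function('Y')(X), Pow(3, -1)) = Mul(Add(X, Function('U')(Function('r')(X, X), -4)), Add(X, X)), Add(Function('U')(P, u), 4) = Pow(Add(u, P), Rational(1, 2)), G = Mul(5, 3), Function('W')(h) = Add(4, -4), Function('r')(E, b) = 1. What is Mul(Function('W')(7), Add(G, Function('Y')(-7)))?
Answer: 0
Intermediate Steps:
Function('W')(h) = 0
G = 15
Function('U')(P, u) = Add(-4, Pow(Add(P, u), Rational(1, 2))) (Function('U')(P, u) = Add(-4, Pow(Add(u, P), Rational(1, 2))) = Add(-4, Pow(Add(P, u), Rational(1, 2))))
Function('Y')(X) = Mul(6, X, Add(-4, X, Mul(I, Pow(3, Rational(1, 2))))) (Function('Y')(X) = Mul(3, Mul(Add(X, Add(-4, Pow(Add(1, -4), Rational(1, 2)))), Add(X, X))) = Mul(3, Mul(Add(X, Add(-4, Pow(-3, Rational(1, 2)))), Mul(2, X))) = Mul(3, Mul(Add(X, Add(-4, Mul(I, Pow(3, Rational(1, 2))))), Mul(2, X))) = Mul(3, Mul(Add(-4, X, Mul(I, Pow(3, Rational(1, 2)))), Mul(2, X))) = Mul(3, Mul(2, X, Add(-4, X, Mul(I, Pow(3, Rational(1, 2)))))) = Mul(6, X, Add(-4, X, Mul(I, Pow(3, Rational(1, 2))))))
Mul(Function('W')(7), Add(G, Function('Y')(-7))) = Mul(0, Add(15, Mul(6, -7, Add(-4, -7, Mul(I, Pow(3, Rational(1, 2))))))) = Mul(0, Add(15, Mul(6, -7, Add(-11, Mul(I, Pow(3, Rational(1, 2))))))) = Mul(0, Add(15, Add(462, Mul(-42, I, Pow(3, Rational(1, 2)))))) = Mul(0, Add(477, Mul(-42, I, Pow(3, Rational(1, 2))))) = 0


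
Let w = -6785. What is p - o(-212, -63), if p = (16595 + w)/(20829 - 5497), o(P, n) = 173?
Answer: -1321313/7666 ≈ -172.36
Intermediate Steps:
p = 4905/7666 (p = (16595 - 6785)/(20829 - 5497) = 9810/15332 = 9810*(1/15332) = 4905/7666 ≈ 0.63984)
p - o(-212, -63) = 4905/7666 - 1*173 = 4905/7666 - 173 = -1321313/7666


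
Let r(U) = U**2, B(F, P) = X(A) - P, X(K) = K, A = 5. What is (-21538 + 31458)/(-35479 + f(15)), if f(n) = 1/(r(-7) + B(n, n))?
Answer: -1209/4324 ≈ -0.27960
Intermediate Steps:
B(F, P) = 5 - P
f(n) = 1/(54 - n) (f(n) = 1/((-7)**2 + (5 - n)) = 1/(49 + (5 - n)) = 1/(54 - n))
(-21538 + 31458)/(-35479 + f(15)) = (-21538 + 31458)/(-35479 + 1/(54 - 1*15)) = 9920/(-35479 + 1/(54 - 15)) = 9920/(-35479 + 1/39) = 9920/(-1383680/39) = 9920*(-39/1383680) = -1209/4324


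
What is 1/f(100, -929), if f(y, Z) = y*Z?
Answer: -1/92900 ≈ -1.0764e-5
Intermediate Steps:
f(y, Z) = Z*y
1/f(100, -929) = 1/(-929*100) = 1/(-92900) = -1/92900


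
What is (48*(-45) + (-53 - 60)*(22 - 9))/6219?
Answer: -3629/6219 ≈ -0.58353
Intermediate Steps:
(48*(-45) + (-53 - 60)*(22 - 9))/6219 = (-2160 - 113*13)*(1/6219) = (-2160 - 1469)*(1/6219) = -3629*1/6219 = -3629/6219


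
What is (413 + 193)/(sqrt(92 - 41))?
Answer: 202*sqrt(51)/17 ≈ 84.857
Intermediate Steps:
(413 + 193)/(sqrt(92 - 41)) = 606/(sqrt(51)) = 606*(sqrt(51)/51) = 202*sqrt(51)/17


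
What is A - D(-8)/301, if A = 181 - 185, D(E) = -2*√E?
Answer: -4 + 4*I*√2/301 ≈ -4.0 + 0.018794*I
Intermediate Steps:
A = -4
A - D(-8)/301 = -4 - (-4*I*√2)/301 = -4 - (-4)*I*√2/301 = -4 + 4*I*√2/301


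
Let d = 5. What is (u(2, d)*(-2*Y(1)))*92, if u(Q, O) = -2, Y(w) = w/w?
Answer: 368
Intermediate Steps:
Y(w) = 1
(u(2, d)*(-2*Y(1)))*92 = -(-4)*92 = -2*(-2)*92 = 4*92 = 368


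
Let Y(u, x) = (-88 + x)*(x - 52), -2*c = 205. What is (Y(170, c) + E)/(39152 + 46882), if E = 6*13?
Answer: 39347/114712 ≈ 0.34301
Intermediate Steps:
c = -205/2 (c = -½*205 = -205/2 ≈ -102.50)
Y(u, x) = (-88 + x)*(-52 + x)
E = 78
(Y(170, c) + E)/(39152 + 46882) = ((4576 + (-205/2)² - 140*(-205/2)) + 78)/(39152 + 46882) = ((4576 + 42025/4 + 14350) + 78)/86034 = (117729/4 + 78)*(1/86034) = (118041/4)*(1/86034) = 39347/114712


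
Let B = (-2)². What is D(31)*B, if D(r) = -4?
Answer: -16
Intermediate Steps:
B = 4
D(31)*B = -4*4 = -16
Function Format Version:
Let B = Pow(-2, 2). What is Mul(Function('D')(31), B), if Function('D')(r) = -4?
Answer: -16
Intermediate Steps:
B = 4
Mul(Function('D')(31), B) = Mul(-4, 4) = -16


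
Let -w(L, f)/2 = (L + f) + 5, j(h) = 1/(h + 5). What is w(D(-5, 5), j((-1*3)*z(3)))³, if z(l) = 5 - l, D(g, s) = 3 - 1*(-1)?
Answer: -4096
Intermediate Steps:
D(g, s) = 4 (D(g, s) = 3 + 1 = 4)
j(h) = 1/(5 + h)
w(L, f) = -10 - 2*L - 2*f (w(L, f) = -2*((L + f) + 5) = -2*(5 + L + f) = -10 - 2*L - 2*f)
w(D(-5, 5), j((-1*3)*z(3)))³ = (-10 - 2*4 - 2/(5 + (-1*3)*(5 - 1*3)))³ = (-10 - 8 - 2/(5 - 3*(5 - 3)))³ = (-10 - 8 - 2/(5 - 3*2))³ = (-10 - 8 - 2/(5 - 6))³ = (-10 - 8 - 2/(-1))³ = (-10 - 8 - 2*(-1))³ = (-10 - 8 + 2)³ = (-16)³ = -4096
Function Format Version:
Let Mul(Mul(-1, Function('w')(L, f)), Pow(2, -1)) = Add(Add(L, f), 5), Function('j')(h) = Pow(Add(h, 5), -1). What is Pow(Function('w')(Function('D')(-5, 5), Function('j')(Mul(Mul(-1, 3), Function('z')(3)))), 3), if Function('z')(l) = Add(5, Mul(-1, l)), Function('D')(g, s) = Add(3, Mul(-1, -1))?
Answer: -4096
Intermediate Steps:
Function('D')(g, s) = 4 (Function('D')(g, s) = Add(3, 1) = 4)
Function('j')(h) = Pow(Add(5, h), -1)
Function('w')(L, f) = Add(-10, Mul(-2, L), Mul(-2, f)) (Function('w')(L, f) = Mul(-2, Add(Add(L, f), 5)) = Mul(-2, Add(5, L, f)) = Add(-10, Mul(-2, L), Mul(-2, f)))
Pow(Function('w')(Function('D')(-5, 5), Function('j')(Mul(Mul(-1, 3), Function('z')(3)))), 3) = Pow(Add(-10, Mul(-2, 4), Mul(-2, Pow(Add(5, Mul(Mul(-1, 3), Add(5, Mul(-1, 3)))), -1))), 3) = Pow(Add(-10, -8, Mul(-2, Pow(Add(5, Mul(-3, Add(5, -3))), -1))), 3) = Pow(Add(-10, -8, Mul(-2, Pow(Add(5, Mul(-3, 2)), -1))), 3) = Pow(Add(-10, -8, Mul(-2, Pow(Add(5, -6), -1))), 3) = Pow(Add(-10, -8, Mul(-2, Pow(-1, -1))), 3) = Pow(Add(-10, -8, Mul(-2, -1)), 3) = Pow(Add(-10, -8, 2), 3) = Pow(-16, 3) = -4096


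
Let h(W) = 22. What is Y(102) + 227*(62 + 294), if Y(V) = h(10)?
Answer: 80834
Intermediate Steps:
Y(V) = 22
Y(102) + 227*(62 + 294) = 22 + 227*(62 + 294) = 22 + 227*356 = 22 + 80812 = 80834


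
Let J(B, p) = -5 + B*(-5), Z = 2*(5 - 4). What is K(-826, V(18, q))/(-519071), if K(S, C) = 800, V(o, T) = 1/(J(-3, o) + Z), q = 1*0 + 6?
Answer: -800/519071 ≈ -0.0015412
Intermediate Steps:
q = 6 (q = 0 + 6 = 6)
Z = 2 (Z = 2*1 = 2)
J(B, p) = -5 - 5*B
V(o, T) = 1/12 (V(o, T) = 1/((-5 - 5*(-3)) + 2) = 1/((-5 + 15) + 2) = 1/(10 + 2) = 1/12)
K(-826, V(18, q))/(-519071) = 800/(-519071) = 800*(-1/519071) = -800/519071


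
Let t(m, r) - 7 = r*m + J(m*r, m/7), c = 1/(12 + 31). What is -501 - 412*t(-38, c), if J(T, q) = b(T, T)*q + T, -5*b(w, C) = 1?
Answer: -4671713/1505 ≈ -3104.1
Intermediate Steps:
b(w, C) = -⅕ (b(w, C) = -⅕*1 = -⅕)
c = 1/43 ≈ 0.023256
J(T, q) = T - q/5 (J(T, q) = -q/5 + T = T - q/5)
t(m, r) = 7 - m/35 + 2*m*r (t(m, r) = 7 + (r*m + (m*r - m/(5*7))) = 7 + (m*r + (m*r - m/(5*7))) = 7 + (m*r + (m*r - m/35)) = 7 + (m*r + (-m/35 + m*r)) = 7 + (-m/35 + 2*m*r) = 7 - m/35 + 2*m*r)
-501 - 412*t(-38, c) = -501 - 412*(7 - 1/35*(-38) + 2*(-38)*(1/43)) = -501 - 412*(7 + 38/35 - 76/43) = -501 - 412*9509/1505 = -501 - 3917708/1505 = -4671713/1505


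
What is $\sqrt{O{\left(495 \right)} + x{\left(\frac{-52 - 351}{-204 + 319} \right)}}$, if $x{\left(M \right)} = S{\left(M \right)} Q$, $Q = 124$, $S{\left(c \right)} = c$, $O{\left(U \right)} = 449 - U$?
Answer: $\frac{i \sqrt{6355130}}{115} \approx 21.921 i$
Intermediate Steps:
$x{\left(M \right)} = 124 M$ ($x{\left(M \right)} = M 124 = 124 M$)
$\sqrt{O{\left(495 \right)} + x{\left(\frac{-52 - 351}{-204 + 319} \right)}} = \sqrt{\left(449 - 495\right) + 124 \frac{-52 - 351}{-204 + 319}} = \sqrt{\left(449 - 495\right) + 124 \left(- \frac{403}{115}\right)} = \sqrt{-46 + 124 \left(\left(-403\right) \frac{1}{115}\right)} = \sqrt{-46 + 124 \left(- \frac{403}{115}\right)} = \sqrt{-46 - \frac{49972}{115}} = \sqrt{- \frac{55262}{115}} = \frac{i \sqrt{6355130}}{115}$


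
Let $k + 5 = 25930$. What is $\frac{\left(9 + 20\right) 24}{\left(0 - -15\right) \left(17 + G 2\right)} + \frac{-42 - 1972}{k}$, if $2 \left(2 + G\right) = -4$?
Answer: $\frac{1184794}{233325} \approx 5.0779$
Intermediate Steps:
$G = -4$ ($G = -2 + \frac{1}{2} \left(-4\right) = -2 - 2 = -4$)
$k = 25925$ ($k = -5 + 25930 = 25925$)
$\frac{\left(9 + 20\right) 24}{\left(0 - -15\right) \left(17 + G 2\right)} + \frac{-42 - 1972}{k} = \frac{\left(9 + 20\right) 24}{\left(0 - -15\right) \left(17 - 8\right)} + \frac{-42 - 1972}{25925} = \frac{29 \cdot 24}{\left(0 + 15\right) \left(17 - 8\right)} + \left(-42 - 1972\right) \frac{1}{25925} = \frac{696}{15 \cdot 9} - \frac{2014}{25925} = \frac{696}{135} - \frac{2014}{25925} = 696 \cdot \frac{1}{135} - \frac{2014}{25925} = \frac{232}{45} - \frac{2014}{25925} = \frac{1184794}{233325}$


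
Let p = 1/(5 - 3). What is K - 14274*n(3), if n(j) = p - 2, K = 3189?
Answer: 24600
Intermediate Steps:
p = 1/2 ≈ 0.50000
n(j) = -3/2 (n(j) = 1/2 - 2 = -3/2)
K - 14274*n(3) = 3189 - 14274*(-3)/2 = 3189 - 1*(-21411) = 3189 + 21411 = 24600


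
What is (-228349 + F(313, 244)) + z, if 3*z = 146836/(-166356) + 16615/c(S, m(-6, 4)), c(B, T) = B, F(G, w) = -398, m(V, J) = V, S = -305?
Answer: -1741085133385/7610787 ≈ -2.2877e+5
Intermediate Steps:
z = -140439496/7610787 (z = (146836/(-166356) + 16615/(-305))/3 = (146836*(-1/166356) + 16615*(-1/305))/3 = (-36709/41589 - 3323/61)/3 = (⅓)*(-140439496/2536929) = -140439496/7610787 ≈ -18.453)
(-228349 + F(313, 244)) + z = (-228349 - 398) - 140439496/7610787 = -228747 - 140439496/7610787 = -1741085133385/7610787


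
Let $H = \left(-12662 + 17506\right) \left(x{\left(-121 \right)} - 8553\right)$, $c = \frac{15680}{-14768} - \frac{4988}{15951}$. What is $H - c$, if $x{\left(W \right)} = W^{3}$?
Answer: $- \frac{9765583863379928}{1132521} \approx -8.6229 \cdot 10^{9}$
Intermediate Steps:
$c = - \frac{1556608}{1132521}$ ($c = 15680 \left(- \frac{1}{14768}\right) - \frac{4988}{15951} = - \frac{980}{923} - \frac{4988}{15951} = - \frac{1556608}{1132521} \approx -1.3745$)
$H = -8622872216$ ($H = \left(-12662 + 17506\right) \left(\left(-121\right)^{3} - 8553\right) = 4844 \left(-1771561 - 8553\right) = 4844 \left(-1780114\right) = -8622872216$)
$H - c = -8622872216 - - \frac{1556608}{1132521} = -8622872216 + \frac{1556608}{1132521} = - \frac{9765583863379928}{1132521}$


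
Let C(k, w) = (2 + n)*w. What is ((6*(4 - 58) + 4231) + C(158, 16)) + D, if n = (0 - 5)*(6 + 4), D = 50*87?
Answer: 7489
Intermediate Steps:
D = 4350
n = -50 (n = -5*10 = -50)
C(k, w) = -48*w (C(k, w) = (2 - 50)*w = -48*w)
((6*(4 - 58) + 4231) + C(158, 16)) + D = ((6*(4 - 58) + 4231) - 48*16) + 4350 = ((6*(-54) + 4231) - 768) + 4350 = ((-324 + 4231) - 768) + 4350 = (3907 - 768) + 4350 = 3139 + 4350 = 7489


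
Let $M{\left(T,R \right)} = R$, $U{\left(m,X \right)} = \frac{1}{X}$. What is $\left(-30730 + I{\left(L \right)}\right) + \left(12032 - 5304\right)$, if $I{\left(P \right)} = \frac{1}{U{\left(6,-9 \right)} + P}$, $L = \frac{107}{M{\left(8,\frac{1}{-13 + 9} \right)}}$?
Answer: $- \frac{92479715}{3853} \approx -24002.0$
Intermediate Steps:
$L = -428$ ($L = \frac{107}{\frac{1}{-13 + 9}} = \frac{107}{\frac{1}{-4}} = \frac{107}{- \frac{1}{4}} = 107 \left(-4\right) = -428$)
$I{\left(P \right)} = \frac{1}{- \frac{1}{9} + P}$ ($I{\left(P \right)} = \frac{1}{\frac{1}{-9} + P} = \frac{1}{- \frac{1}{9} + P}$)
$\left(-30730 + I{\left(L \right)}\right) + \left(12032 - 5304\right) = \left(-30730 + \frac{9}{-1 + 9 \left(-428\right)}\right) + \left(12032 - 5304\right) = \left(-30730 + \frac{9}{-1 - 3852}\right) + 6728 = \left(-30730 + \frac{9}{-3853}\right) + 6728 = \left(-30730 + 9 \left(- \frac{1}{3853}\right)\right) + 6728 = \left(-30730 - \frac{9}{3853}\right) + 6728 = - \frac{118402699}{3853} + 6728 = - \frac{92479715}{3853}$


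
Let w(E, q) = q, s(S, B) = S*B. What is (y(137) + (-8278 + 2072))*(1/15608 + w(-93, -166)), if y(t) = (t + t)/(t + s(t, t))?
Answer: 48237766237/46824 ≈ 1.0302e+6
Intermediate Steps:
s(S, B) = B*S
y(t) = 2*t/(t + t²) (y(t) = (t + t)/(t + t*t) = (2*t)/(t + t²) = 2*t/(t + t²))
(y(137) + (-8278 + 2072))*(1/15608 + w(-93, -166)) = (2/(1 + 137) + (-8278 + 2072))*(1/15608 - 166) = (2/138 - 6206)*(1/15608 - 166) = (2*(1/138) - 6206)*(-2590927/15608) = (1/69 - 6206)*(-2590927/15608) = -428213/69*(-2590927/15608) = 48237766237/46824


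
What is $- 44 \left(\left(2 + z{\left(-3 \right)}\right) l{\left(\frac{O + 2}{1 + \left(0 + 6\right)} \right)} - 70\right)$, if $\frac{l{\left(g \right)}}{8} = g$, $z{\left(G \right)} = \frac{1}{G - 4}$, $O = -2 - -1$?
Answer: $\frac{146344}{49} \approx 2986.6$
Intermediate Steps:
$O = -1$ ($O = -2 + 1 = -1$)
$z{\left(G \right)} = \frac{1}{-4 + G}$
$l{\left(g \right)} = 8 g$
$- 44 \left(\left(2 + z{\left(-3 \right)}\right) l{\left(\frac{O + 2}{1 + \left(0 + 6\right)} \right)} - 70\right) = - 44 \left(\left(2 + \frac{1}{-4 - 3}\right) 8 \frac{-1 + 2}{1 + \left(0 + 6\right)} - 70\right) = - 44 \left(\left(2 + \frac{1}{-7}\right) 8 \cdot 1 \frac{1}{1 + 6} - 70\right) = - 44 \left(\left(2 - \frac{1}{7}\right) 8 \cdot 1 \cdot \frac{1}{7} - 70\right) = - 44 \left(\frac{13 \cdot 8 \cdot 1 \cdot \frac{1}{7}}{7} - 70\right) = - 44 \left(\frac{13 \cdot 8 \cdot \frac{1}{7}}{7} - 70\right) = - 44 \left(\frac{13}{7} \cdot \frac{8}{7} - 70\right) = - 44 \left(\frac{104}{49} - 70\right) = \left(-44\right) \left(- \frac{3326}{49}\right) = \frac{146344}{49}$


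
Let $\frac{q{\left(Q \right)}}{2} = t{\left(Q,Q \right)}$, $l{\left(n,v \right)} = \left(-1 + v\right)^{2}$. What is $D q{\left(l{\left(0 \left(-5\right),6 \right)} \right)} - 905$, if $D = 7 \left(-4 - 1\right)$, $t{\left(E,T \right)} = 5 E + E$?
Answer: $-11405$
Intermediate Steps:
$t{\left(E,T \right)} = 6 E$
$q{\left(Q \right)} = 12 Q$ ($q{\left(Q \right)} = 2 \cdot 6 Q = 12 Q$)
$D = -35$ ($D = 7 \left(-5\right) = -35$)
$D q{\left(l{\left(0 \left(-5\right),6 \right)} \right)} - 905 = - 35 \cdot 12 \left(-1 + 6\right)^{2} - 905 = - 35 \cdot 12 \cdot 5^{2} - 905 = - 35 \cdot 12 \cdot 25 - 905 = \left(-35\right) 300 - 905 = -10500 - 905 = -11405$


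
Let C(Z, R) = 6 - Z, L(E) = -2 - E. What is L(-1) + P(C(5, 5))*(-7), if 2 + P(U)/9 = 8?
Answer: -379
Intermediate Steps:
P(U) = 54 (P(U) = -18 + 9*8 = -18 + 72 = 54)
L(-1) + P(C(5, 5))*(-7) = (-2 - 1*(-1)) + 54*(-7) = (-2 + 1) - 378 = -1 - 378 = -379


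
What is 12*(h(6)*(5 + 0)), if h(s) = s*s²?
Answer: 12960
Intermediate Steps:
h(s) = s³
12*(h(6)*(5 + 0)) = 12*(6³*(5 + 0)) = 12*(216*5) = 12*1080 = 12960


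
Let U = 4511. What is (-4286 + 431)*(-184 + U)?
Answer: -16680585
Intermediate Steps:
(-4286 + 431)*(-184 + U) = (-4286 + 431)*(-184 + 4511) = -3855*4327 = -16680585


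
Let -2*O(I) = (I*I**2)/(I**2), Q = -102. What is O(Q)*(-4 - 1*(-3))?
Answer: -51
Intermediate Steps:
O(I) = -I/2 (O(I) = -I*I**2/(2*(I**2)) = -I**3/(2*I**2) = -I/2)
O(Q)*(-4 - 1*(-3)) = (-1/2*(-102))*(-4 - 1*(-3)) = 51*(-4 + 3) = 51*(-1) = -51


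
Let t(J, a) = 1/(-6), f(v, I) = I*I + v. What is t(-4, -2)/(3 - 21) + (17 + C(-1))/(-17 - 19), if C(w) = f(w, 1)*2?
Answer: -25/54 ≈ -0.46296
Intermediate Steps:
f(v, I) = v + I² (f(v, I) = I² + v = v + I²)
C(w) = 2 + 2*w (C(w) = (w + 1²)*2 = (w + 1)*2 = (1 + w)*2 = 2 + 2*w)
t(J, a) = -⅙
t(-4, -2)/(3 - 21) + (17 + C(-1))/(-17 - 19) = -⅙/(3 - 21) + (17 + (2 + 2*(-1)))/(-17 - 19) = -⅙/(-18) + (17 + (2 - 2))/(-36) = -1/18*(-⅙) + (17 + 0)*(-1/36) = 1/108 + 17*(-1/36) = 1/108 - 17/36 = -25/54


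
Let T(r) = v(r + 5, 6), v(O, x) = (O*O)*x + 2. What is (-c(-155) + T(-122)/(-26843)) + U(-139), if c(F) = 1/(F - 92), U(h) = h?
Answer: -941861468/6630221 ≈ -142.06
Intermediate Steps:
v(O, x) = 2 + x*O² (v(O, x) = O²*x + 2 = x*O² + 2 = 2 + x*O²)
c(F) = 1/(-92 + F)
T(r) = 2 + 6*(5 + r)² (T(r) = 2 + 6*(r + 5)² = 2 + 6*(5 + r)²)
(-c(-155) + T(-122)/(-26843)) + U(-139) = (-1/(-92 - 155) + (2 + 6*(5 - 122)²)/(-26843)) - 139 = (-1/(-247) + (2 + 6*(-117)²)*(-1/26843)) - 139 = (-1*(-1/247) + (2 + 6*13689)*(-1/26843)) - 139 = (1/247 + (2 + 82134)*(-1/26843)) - 139 = (1/247 + 82136*(-1/26843)) - 139 = (1/247 - 82136/26843) - 139 = -20260749/6630221 - 139 = -941861468/6630221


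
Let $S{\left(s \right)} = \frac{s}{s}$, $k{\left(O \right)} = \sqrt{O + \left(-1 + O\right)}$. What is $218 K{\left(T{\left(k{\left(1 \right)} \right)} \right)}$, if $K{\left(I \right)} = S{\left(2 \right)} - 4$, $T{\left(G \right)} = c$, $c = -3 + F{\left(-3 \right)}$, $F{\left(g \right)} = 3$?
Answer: $-654$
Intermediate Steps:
$k{\left(O \right)} = \sqrt{-1 + 2 O}$
$S{\left(s \right)} = 1$
$c = 0$ ($c = -3 + 3 = 0$)
$T{\left(G \right)} = 0$
$K{\left(I \right)} = -3$ ($K{\left(I \right)} = 1 - 4 = -3$)
$218 K{\left(T{\left(k{\left(1 \right)} \right)} \right)} = 218 \left(-3\right) = -654$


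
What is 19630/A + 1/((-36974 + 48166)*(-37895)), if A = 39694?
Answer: 4162746024753/8417526311480 ≈ 0.49453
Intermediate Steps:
19630/A + 1/((-36974 + 48166)*(-37895)) = 19630/39694 + 1/((-36974 + 48166)*(-37895)) = 19630*(1/39694) - 1/37895/11192 = 9815/19847 + (1/11192)*(-1/37895) = 9815/19847 - 1/424120840 = 4162746024753/8417526311480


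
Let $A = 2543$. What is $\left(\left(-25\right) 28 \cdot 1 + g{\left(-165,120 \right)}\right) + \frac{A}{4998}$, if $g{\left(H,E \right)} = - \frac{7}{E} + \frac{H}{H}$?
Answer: $- \frac{69827011}{99960} \approx -698.55$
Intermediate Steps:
$g{\left(H,E \right)} = 1 - \frac{7}{E}$ ($g{\left(H,E \right)} = - \frac{7}{E} + 1 = 1 - \frac{7}{E}$)
$\left(\left(-25\right) 28 \cdot 1 + g{\left(-165,120 \right)}\right) + \frac{A}{4998} = \left(\left(-25\right) 28 \cdot 1 + \frac{-7 + 120}{120}\right) + \frac{2543}{4998} = \left(\left(-700\right) 1 + \frac{1}{120} \cdot 113\right) + 2543 \cdot \frac{1}{4998} = \left(-700 + \frac{113}{120}\right) + \frac{2543}{4998} = - \frac{83887}{120} + \frac{2543}{4998} = - \frac{69827011}{99960}$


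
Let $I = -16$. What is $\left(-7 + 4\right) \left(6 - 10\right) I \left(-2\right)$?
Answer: $384$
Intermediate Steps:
$\left(-7 + 4\right) \left(6 - 10\right) I \left(-2\right) = \left(-7 + 4\right) \left(6 - 10\right) \left(-16\right) \left(-2\right) = \left(-3\right) \left(-4\right) \left(-16\right) \left(-2\right) = 12 \left(-16\right) \left(-2\right) = \left(-192\right) \left(-2\right) = 384$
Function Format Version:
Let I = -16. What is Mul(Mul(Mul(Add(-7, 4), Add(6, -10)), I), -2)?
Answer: 384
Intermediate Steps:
Mul(Mul(Mul(Add(-7, 4), Add(6, -10)), I), -2) = Mul(Mul(Mul(Add(-7, 4), Add(6, -10)), -16), -2) = Mul(Mul(Mul(-3, -4), -16), -2) = Mul(Mul(12, -16), -2) = Mul(-192, -2) = 384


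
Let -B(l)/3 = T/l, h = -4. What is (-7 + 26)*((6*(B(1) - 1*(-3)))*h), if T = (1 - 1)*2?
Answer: -1368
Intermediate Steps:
T = 0 (T = 0*2 = 0)
B(l) = 0 (B(l) = -0/l = -3*0 = 0)
(-7 + 26)*((6*(B(1) - 1*(-3)))*h) = (-7 + 26)*((6*(0 - 1*(-3)))*(-4)) = 19*((6*(0 + 3))*(-4)) = 19*((6*3)*(-4)) = 19*(18*(-4)) = 19*(-72) = -1368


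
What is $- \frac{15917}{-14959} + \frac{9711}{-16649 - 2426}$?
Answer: $\frac{22621418}{40763275} \approx 0.55495$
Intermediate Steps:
$- \frac{15917}{-14959} + \frac{9711}{-16649 - 2426} = \left(-15917\right) \left(- \frac{1}{14959}\right) + \frac{9711}{-16649 - 2426} = \frac{15917}{14959} + \frac{9711}{-19075} = \frac{15917}{14959} + 9711 \left(- \frac{1}{19075}\right) = \frac{15917}{14959} - \frac{9711}{19075} = \frac{22621418}{40763275}$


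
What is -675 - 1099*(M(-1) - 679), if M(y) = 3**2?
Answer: 735655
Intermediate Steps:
M(y) = 9
-675 - 1099*(M(-1) - 679) = -675 - 1099*(9 - 679) = -675 - 1099*(-670) = -675 + 736330 = 735655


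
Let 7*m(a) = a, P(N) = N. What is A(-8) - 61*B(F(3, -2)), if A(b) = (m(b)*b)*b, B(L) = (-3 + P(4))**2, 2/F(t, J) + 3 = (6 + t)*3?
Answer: -939/7 ≈ -134.14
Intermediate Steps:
m(a) = a/7
F(t, J) = 2/(15 + 3*t) (F(t, J) = 2/(-3 + (6 + t)*3) = 2/(-3 + (18 + 3*t)) = 2/(15 + 3*t))
B(L) = 1 (B(L) = (-3 + 4)**2 = 1**2 = 1)
A(b) = b**3/7 (A(b) = ((b/7)*b)*b = (b**2/7)*b = b**3/7)
A(-8) - 61*B(F(3, -2)) = (1/7)*(-8)**3 - 61*1 = (1/7)*(-512) - 61 = -512/7 - 61 = -939/7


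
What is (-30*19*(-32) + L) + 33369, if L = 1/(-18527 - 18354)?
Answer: 1903391528/36881 ≈ 51609.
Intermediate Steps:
L = -1/36881 (L = 1/(-36881) = -1/36881 ≈ -2.7114e-5)
(-30*19*(-32) + L) + 33369 = (-30*19*(-32) - 1/36881) + 33369 = (-570*(-32) - 1/36881) + 33369 = (18240 - 1/36881) + 33369 = 672709439/36881 + 33369 = 1903391528/36881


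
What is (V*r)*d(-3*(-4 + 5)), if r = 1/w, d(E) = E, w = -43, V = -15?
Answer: -45/43 ≈ -1.0465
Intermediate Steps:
r = -1/43 (r = 1/(-43) = -1/43 ≈ -0.023256)
(V*r)*d(-3*(-4 + 5)) = (-15*(-1/43))*(-3*(-4 + 5)) = 15*(-3*1)/43 = (15/43)*(-3) = -45/43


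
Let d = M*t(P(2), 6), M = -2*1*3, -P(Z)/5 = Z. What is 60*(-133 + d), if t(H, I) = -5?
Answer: -6180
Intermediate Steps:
P(Z) = -5*Z
M = -6 (M = -2*3 = -6)
d = 30 (d = -6*(-5) = 30)
60*(-133 + d) = 60*(-133 + 30) = 60*(-103) = -6180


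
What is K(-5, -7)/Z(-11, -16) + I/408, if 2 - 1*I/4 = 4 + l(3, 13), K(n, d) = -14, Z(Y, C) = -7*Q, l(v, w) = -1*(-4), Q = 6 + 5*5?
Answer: 3/527 ≈ 0.0056926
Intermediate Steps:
Q = 31 (Q = 6 + 25 = 31)
l(v, w) = 4
Z(Y, C) = -217 (Z(Y, C) = -7*31 = -217)
I = -24 (I = 8 - 4*(4 + 4) = 8 - 4*8 = 8 - 32 = -24)
K(-5, -7)/Z(-11, -16) + I/408 = -14/(-217) - 24/408 = -14*(-1/217) - 24*1/408 = 2/31 - 1/17 = 3/527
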